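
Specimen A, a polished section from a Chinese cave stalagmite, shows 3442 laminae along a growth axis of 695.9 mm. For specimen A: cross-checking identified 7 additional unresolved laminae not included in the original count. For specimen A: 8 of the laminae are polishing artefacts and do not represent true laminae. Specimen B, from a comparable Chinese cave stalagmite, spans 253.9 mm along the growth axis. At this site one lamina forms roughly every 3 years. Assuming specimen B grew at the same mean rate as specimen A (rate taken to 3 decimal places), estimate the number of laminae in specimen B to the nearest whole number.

Specimen A: true lamina count = 3442 − 8 + 7 = 3441.
Specimen A: at 3 years per lamina, 3441 × 3 = 10323 years.
A: Mean rate = 695.9 mm / 10323 years ≈ 0.067 mm/year.
B spans 253.9 / 0.067 = 3789.55 years; at 3 years per lamina that is 3789.55 / 3 ≈ 1263 laminae.

1263 laminae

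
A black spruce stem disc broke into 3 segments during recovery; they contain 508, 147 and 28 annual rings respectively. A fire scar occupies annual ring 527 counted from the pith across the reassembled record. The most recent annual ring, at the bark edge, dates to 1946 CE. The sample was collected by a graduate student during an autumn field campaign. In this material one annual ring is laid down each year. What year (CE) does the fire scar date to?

1790 CE

Total annual rings = 508 + 147 + 28 = 683.
683 − 527 = 156 annual rings lie beyond the fire scar toward the bark edge.
Counting back 156 years from 1946 CE places the fire scar in 1946 − 156 = 1790 CE.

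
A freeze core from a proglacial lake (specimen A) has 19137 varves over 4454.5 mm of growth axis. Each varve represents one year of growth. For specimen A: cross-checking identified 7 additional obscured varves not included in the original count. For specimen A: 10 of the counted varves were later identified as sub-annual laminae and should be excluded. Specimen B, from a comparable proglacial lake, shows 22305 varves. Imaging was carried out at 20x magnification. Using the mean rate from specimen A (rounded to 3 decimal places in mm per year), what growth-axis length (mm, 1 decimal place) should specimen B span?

5197.1 mm

Specimen A: correcting the raw count gives 19137 − 10 + 7 = 19134 true varves.
A: Mean rate = 4454.5 mm / 19134 years ≈ 0.233 mm/yr.
Length of B = 0.233 × 22305 = 5197.1 mm.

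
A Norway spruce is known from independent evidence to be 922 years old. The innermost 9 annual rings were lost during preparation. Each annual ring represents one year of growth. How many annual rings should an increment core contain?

At one annual ring per year, 922 years correspond to 922 annual rings.
Subtracting the 9 annual rings not captured gives 922 − 9 = 913 annual rings in the record.

913 annual rings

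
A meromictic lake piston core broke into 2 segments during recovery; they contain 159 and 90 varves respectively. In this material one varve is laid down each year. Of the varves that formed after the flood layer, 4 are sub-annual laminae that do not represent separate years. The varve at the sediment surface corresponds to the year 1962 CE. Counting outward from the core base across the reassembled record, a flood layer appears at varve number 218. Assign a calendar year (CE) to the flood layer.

1935 CE

Total varves = 159 + 90 = 249.
The flood layer sits at varve 218 from the core base, so 249 − 218 = 31 varves formed after it.
Excluding 4 false varves: 31 − 4 = 27.
The varve at the sediment surface is 1962 CE, so the flood layer dates to 1962 − 27 = 1935 CE.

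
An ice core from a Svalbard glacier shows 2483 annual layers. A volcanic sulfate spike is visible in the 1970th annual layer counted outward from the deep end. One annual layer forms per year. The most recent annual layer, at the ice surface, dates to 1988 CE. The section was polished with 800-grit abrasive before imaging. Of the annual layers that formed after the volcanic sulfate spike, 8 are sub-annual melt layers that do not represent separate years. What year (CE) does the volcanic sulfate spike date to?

1483 CE

2483 − 1970 = 513 annual layers lie beyond the volcanic sulfate spike toward the ice surface.
Removing the 8 false annual layers leaves 513 − 8 = 505 true annual layers beyond the volcanic sulfate spike.
Counting back 505 years from 1988 CE places the volcanic sulfate spike in 1988 − 505 = 1483 CE.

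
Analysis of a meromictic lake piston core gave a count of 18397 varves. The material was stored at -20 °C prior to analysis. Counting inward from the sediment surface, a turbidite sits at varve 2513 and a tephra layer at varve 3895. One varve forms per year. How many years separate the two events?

The two markers are separated by 3895 − 2513 = 1382 varves.
One varve per year makes the interval 1382 years.

1382 years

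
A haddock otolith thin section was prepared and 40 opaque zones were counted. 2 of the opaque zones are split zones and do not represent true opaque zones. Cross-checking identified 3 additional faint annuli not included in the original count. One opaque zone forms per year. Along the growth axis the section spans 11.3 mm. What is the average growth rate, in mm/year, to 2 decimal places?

Correcting the raw count gives 40 − 2 + 3 = 41 true opaque zones.
11.3 mm over 41 years gives 11.3 / 41 ≈ 0.28 mm/year.

0.28 mm/year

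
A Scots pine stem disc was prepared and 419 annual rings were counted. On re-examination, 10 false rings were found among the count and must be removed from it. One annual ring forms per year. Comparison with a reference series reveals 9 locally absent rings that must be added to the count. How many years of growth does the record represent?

418 yr

After corrections the count is 419 − 10 + 9 = 418 annual rings.
With a one-to-one annual ring periodicity this is 418 years.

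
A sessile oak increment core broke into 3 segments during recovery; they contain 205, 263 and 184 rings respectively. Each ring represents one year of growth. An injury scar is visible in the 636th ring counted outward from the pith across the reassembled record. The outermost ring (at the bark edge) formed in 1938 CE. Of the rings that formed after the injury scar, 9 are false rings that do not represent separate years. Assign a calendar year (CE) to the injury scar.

Total rings = 205 + 263 + 184 = 652.
The injury scar sits at ring 636 from the pith, so 652 − 636 = 16 rings formed after it.
Excluding 9 false rings: 16 − 9 = 7.
The ring at the bark edge is 1938 CE, so the injury scar dates to 1938 − 7 = 1931 CE.

1931 CE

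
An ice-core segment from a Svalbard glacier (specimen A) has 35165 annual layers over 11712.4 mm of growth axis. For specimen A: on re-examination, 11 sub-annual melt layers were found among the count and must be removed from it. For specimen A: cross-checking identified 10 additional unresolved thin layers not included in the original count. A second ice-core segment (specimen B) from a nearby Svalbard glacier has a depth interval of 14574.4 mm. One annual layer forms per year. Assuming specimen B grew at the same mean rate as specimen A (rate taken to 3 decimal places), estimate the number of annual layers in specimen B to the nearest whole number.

Specimen A: correcting the raw count gives 35165 − 11 + 10 = 35164 true annual layers.
A: Extension rate ≈ 11712.4 / 35164 = 0.333 mm/year.
B spans 14574.4 / 0.333 = 43766.97 years ≈ 43767 annual layers.

43767 annual layers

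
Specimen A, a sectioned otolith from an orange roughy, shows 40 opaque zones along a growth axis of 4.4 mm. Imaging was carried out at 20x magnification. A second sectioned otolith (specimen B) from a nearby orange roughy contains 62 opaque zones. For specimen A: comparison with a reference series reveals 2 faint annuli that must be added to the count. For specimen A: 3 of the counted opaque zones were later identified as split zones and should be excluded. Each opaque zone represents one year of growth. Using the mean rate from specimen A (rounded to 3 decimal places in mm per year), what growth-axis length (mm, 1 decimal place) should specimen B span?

Specimen A: adjusted count: 40 − 3 + 2 = 39 opaque zones.
A: Extension rate ≈ 4.4 / 39 = 0.113 mm/year.
For B, 0.113 mm/year × 62 years = 7.0 mm.

7.0 mm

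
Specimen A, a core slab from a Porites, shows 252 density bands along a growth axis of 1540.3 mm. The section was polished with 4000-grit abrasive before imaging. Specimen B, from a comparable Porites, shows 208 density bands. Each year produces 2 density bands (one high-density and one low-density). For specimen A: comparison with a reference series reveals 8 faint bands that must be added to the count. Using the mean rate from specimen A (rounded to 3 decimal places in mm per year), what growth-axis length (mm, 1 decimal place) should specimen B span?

1232.2 mm

Specimen A: true density band count = 252 + 8 = 260.
Specimen A: with 2 density bands per year, 260 / 2 = 130 years.
A: Extension rate ≈ 1540.3 / 130 = 11.848 mm/year.
Specimen B: dividing by 2 density bands per year: 208 / 2 = 104 years. B's length ≈ 11.848 × 104 = 1232.2 mm.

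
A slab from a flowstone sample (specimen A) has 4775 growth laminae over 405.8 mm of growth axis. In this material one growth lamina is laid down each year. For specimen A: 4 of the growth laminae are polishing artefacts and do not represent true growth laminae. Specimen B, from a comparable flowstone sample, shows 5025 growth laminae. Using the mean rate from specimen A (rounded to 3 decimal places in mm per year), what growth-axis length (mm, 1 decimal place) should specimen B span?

Specimen A: adjusted count: 4775 − 4 = 4771 growth laminae.
A: Extension rate ≈ 405.8 / 4771 = 0.085 mm/year.
For B, 0.085 mm/year × 5025 years = 427.1 mm.

427.1 mm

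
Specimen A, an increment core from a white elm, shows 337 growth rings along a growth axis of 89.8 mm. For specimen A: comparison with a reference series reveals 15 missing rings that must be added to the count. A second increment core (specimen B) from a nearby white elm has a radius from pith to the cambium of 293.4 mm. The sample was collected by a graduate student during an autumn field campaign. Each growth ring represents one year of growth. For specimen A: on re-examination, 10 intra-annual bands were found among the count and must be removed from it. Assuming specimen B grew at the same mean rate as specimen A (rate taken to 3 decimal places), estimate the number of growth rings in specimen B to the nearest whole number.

1116 growth rings

Specimen A: true growth ring count = 337 − 10 + 15 = 342.
A: Extension rate ≈ 89.8 / 342 = 0.263 mm/yr.
B spans 293.4 / 0.263 = 1115.59 years ≈ 1116 growth rings.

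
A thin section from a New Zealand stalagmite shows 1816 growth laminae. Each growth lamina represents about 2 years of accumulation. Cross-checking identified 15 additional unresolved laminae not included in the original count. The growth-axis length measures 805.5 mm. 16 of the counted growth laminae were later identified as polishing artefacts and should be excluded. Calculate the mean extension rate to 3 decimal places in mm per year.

0.222 mm per year

Adjusted count: 1816 − 16 + 15 = 1815 growth laminae.
At 2 years per growth lamina, 1815 × 2 = 3630 years.
Extension rate ≈ 805.5 / 3630 = 0.222 mm per year.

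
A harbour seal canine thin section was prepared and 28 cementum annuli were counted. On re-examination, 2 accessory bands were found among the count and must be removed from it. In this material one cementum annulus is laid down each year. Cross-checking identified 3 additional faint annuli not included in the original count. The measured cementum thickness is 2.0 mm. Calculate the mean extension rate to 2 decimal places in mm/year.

0.07 mm/year

Adjusted count: 28 − 2 + 3 = 29 cementum annuli.
2.0 mm over 29 years gives 2.0 / 29 ≈ 0.07 mm/year.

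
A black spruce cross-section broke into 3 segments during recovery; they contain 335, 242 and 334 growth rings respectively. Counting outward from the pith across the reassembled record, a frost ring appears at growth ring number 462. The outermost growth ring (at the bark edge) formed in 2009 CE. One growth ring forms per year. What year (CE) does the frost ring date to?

Total growth rings = 335 + 242 + 334 = 911.
911 − 462 = 449 growth rings lie beyond the frost ring toward the bark edge.
2009 − 449 = 1560 CE.

1560 CE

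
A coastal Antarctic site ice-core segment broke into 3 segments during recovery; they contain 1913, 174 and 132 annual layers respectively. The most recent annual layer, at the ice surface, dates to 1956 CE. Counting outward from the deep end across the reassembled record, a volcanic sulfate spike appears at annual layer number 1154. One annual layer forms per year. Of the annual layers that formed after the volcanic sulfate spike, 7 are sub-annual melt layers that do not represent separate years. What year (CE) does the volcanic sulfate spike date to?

898 CE

Total annual layers = 1913 + 174 + 132 = 2219.
2219 − 1154 = 1065 annual layers lie beyond the volcanic sulfate spike toward the ice surface.
Excluding 7 false annual layers: 1065 − 7 = 1058.
The annual layer at the ice surface is 1956 CE, so the volcanic sulfate spike dates to 1956 − 1058 = 898 CE.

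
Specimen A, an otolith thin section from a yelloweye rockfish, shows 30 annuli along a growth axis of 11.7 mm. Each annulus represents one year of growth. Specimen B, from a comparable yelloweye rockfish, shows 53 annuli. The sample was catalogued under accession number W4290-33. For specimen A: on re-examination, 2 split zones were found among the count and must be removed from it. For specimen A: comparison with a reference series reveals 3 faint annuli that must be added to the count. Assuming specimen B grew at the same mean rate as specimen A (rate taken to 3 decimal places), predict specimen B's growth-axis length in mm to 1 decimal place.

20.0 mm

Specimen A: after corrections the count is 30 − 2 + 3 = 31 annuli.
A: Mean rate = 11.7 mm / 31 years ≈ 0.377 mm/yr.
For B, 0.377 mm/year × 53 years = 20.0 mm.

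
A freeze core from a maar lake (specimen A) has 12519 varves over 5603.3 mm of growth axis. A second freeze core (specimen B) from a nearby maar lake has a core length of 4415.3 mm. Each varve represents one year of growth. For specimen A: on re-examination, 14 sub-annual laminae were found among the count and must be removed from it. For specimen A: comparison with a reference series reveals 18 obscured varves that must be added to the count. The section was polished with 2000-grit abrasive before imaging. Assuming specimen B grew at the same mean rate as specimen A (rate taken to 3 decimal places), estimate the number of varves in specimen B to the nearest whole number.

9878 varves

Specimen A: true varve count = 12519 − 14 + 18 = 12523.
A: Mean rate = 5603.3 mm / 12523 years ≈ 0.447 mm/yr.
For B, 4415.3 / 0.447 = 9877.63 years ≈ 9878 varves.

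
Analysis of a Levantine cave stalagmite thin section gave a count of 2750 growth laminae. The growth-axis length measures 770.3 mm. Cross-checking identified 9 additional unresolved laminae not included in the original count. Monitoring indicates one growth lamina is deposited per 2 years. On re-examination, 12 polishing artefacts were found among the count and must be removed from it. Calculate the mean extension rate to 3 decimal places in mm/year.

True growth lamina count = 2750 − 12 + 9 = 2747.
At 2 years per growth lamina, 2747 × 2 = 5494 years.
Extension rate ≈ 770.3 / 5494 = 0.140 mm/year.

0.140 mm/year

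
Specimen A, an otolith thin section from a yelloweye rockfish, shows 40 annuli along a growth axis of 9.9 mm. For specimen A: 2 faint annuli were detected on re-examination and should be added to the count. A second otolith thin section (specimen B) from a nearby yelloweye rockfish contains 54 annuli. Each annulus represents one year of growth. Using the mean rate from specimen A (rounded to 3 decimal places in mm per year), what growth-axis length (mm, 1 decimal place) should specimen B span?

Specimen A: after corrections the count is 40 + 2 = 42 annuli.
A: 9.9 mm over 42 years gives 9.9 / 42 ≈ 0.236 mm/year.
Length of B = 0.236 × 54 = 12.7 mm.

12.7 mm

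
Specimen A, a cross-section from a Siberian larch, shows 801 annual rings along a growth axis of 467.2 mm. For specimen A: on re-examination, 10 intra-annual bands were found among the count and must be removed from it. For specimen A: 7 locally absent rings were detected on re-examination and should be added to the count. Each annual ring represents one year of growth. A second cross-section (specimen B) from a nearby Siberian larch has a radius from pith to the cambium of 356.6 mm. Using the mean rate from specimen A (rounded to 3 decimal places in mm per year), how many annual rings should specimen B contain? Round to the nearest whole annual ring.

Specimen A: correcting the raw count gives 801 − 10 + 7 = 798 true annual rings.
A: Mean rate = 467.2 mm / 798 years ≈ 0.585 mm/year.
For B, 356.6 / 0.585 = 609.57 years ≈ 610 annual rings.

610 annual rings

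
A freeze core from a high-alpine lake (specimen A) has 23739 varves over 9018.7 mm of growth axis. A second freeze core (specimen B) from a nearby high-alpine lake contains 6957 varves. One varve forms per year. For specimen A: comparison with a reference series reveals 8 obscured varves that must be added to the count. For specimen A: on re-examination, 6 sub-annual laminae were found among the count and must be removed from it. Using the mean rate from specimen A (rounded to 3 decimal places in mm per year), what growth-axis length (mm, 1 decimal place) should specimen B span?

Specimen A: after corrections the count is 23739 − 6 + 8 = 23741 varves.
A: Mean rate = 9018.7 mm / 23741 years ≈ 0.380 mm/yr.
Length of B = 0.380 × 6957 = 2643.7 mm.

2643.7 mm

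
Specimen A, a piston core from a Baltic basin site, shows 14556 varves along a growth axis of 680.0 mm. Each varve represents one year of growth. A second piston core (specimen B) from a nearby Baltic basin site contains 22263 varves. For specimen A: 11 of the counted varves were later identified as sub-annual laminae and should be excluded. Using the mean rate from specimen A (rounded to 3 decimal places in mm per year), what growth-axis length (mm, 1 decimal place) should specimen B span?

1046.4 mm

Specimen A: adjusted count: 14556 − 11 = 14545 varves.
A: Extension rate ≈ 680.0 / 14545 = 0.047 mm/year.
Length of B = 0.047 × 22263 = 1046.4 mm.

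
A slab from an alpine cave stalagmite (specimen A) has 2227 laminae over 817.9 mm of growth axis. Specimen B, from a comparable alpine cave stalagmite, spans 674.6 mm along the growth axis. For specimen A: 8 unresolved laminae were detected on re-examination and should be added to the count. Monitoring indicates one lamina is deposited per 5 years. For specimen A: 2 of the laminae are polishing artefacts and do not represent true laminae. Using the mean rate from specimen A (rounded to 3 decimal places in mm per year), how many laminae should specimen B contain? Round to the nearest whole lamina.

Specimen A: after corrections the count is 2227 − 2 + 8 = 2233 laminae.
Specimen A: at 5 years per lamina, 2233 × 5 = 11165 years.
A: Extension rate ≈ 817.9 / 11165 = 0.073 mm per year.
B spans 674.6 / 0.073 = 9241.10 years; at 5 years per lamina that is 9241.10 / 5 ≈ 1848 laminae.

1848 laminae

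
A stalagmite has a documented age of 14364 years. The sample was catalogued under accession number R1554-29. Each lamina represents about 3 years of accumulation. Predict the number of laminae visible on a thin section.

Expected laminae: 14364 / 3 = 4788.
So 4788 laminae should be present.

4788 laminae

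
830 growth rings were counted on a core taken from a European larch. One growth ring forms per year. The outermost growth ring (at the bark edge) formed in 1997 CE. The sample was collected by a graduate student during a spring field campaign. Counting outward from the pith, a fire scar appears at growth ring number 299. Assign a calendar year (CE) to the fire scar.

830 − 299 = 531 growth rings lie beyond the fire scar toward the bark edge.
1997 − 531 = 1466 CE.

1466 CE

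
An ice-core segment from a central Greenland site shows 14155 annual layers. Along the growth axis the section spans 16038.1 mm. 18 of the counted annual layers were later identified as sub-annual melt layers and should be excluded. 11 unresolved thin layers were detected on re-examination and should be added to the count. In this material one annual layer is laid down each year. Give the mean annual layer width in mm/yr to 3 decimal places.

Correcting the raw count gives 14155 − 18 + 11 = 14148 true annual layers.
Mean rate = 16038.1 mm / 14148 years ≈ 1.134 mm/yr.

1.134 mm/yr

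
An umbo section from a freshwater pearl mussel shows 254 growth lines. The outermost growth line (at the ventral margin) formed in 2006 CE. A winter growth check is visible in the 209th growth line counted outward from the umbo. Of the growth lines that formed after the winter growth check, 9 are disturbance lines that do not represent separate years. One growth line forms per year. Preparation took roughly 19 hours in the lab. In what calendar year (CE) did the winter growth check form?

1970 CE

The winter growth check sits at growth line 209 from the umbo, so 254 − 209 = 45 growth lines formed after it.
Removing the 9 false growth lines leaves 45 − 9 = 36 true growth lines beyond the winter growth check.
The growth line at the ventral margin is 2006 CE, so the winter growth check dates to 2006 − 36 = 1970 CE.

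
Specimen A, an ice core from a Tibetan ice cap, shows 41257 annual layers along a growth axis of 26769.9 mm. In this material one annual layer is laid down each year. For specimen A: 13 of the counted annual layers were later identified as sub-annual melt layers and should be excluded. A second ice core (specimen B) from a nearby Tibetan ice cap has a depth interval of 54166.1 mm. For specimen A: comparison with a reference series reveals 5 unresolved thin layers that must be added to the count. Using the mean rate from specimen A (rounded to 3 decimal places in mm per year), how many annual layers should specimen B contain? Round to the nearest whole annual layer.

83461 annual layers

Specimen A: after corrections the count is 41257 − 13 + 5 = 41249 annual layers.
A: 26769.9 mm over 41249 years gives 26769.9 / 41249 ≈ 0.649 mm/yr.
Specimen B: 54166.1 mm / 0.649 mm per year = 83460.86 years ≈ 83461 annual layers.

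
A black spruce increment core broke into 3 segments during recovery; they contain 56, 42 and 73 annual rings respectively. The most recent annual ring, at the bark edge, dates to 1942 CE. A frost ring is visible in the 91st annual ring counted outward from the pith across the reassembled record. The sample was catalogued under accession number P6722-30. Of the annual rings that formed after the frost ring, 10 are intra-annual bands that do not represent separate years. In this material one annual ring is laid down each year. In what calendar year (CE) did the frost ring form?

1872 CE

Total annual rings = 56 + 42 + 73 = 171.
171 − 91 = 80 annual rings lie beyond the frost ring toward the bark edge.
80 − 10 false = 70 true annual rings after the frost ring.
Counting back 70 years from 1942 CE places the frost ring in 1942 − 70 = 1872 CE.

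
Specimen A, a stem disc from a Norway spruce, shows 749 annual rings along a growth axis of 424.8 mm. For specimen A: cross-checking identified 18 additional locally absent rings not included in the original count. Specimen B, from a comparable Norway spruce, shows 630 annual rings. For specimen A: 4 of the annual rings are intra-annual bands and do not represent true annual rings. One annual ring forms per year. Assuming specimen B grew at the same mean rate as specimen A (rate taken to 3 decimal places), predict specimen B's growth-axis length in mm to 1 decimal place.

Specimen A: adjusted count: 749 − 4 + 18 = 763 annual rings.
A: Extension rate ≈ 424.8 / 763 = 0.557 mm per year.
B's length ≈ 0.557 × 630 = 350.9 mm.

350.9 mm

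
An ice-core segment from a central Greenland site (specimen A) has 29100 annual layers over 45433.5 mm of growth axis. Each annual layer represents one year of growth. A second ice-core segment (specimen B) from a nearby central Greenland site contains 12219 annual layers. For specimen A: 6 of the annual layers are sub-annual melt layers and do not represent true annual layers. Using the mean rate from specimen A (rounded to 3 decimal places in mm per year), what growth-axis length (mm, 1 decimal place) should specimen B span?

Specimen A: correcting the raw count gives 29100 − 6 = 29094 true annual layers.
A: Mean rate = 45433.5 mm / 29094 years ≈ 1.562 mm/year.
For B, 1.562 mm/year × 12219 years = 19086.1 mm.

19086.1 mm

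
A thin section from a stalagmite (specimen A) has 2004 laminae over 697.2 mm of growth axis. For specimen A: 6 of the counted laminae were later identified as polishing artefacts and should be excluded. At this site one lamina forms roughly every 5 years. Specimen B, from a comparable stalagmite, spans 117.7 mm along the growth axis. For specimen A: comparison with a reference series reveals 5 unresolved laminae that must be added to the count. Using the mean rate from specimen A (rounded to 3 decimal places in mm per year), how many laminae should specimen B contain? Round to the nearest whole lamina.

Specimen A: correcting the raw count gives 2004 − 6 + 5 = 2003 true laminae.
Specimen A: 2003 laminae at 5 years each span 2003 × 5 = 10015 years.
A: Mean rate = 697.2 mm / 10015 years ≈ 0.070 mm/yr.
B spans 117.7 / 0.070 = 1681.43 years; at 5 years per lamina that is 1681.43 / 5 ≈ 336 laminae.

336 laminae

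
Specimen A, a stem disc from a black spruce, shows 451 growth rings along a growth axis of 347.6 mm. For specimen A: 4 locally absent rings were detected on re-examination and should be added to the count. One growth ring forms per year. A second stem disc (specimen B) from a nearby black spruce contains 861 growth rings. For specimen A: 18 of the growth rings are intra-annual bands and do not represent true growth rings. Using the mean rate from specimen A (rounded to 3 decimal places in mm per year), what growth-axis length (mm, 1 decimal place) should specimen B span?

Specimen A: after corrections the count is 451 − 18 + 4 = 437 growth rings.
A: Mean rate = 347.6 mm / 437 years ≈ 0.795 mm/yr.
For B, 0.795 mm/year × 861 years = 684.5 mm.

684.5 mm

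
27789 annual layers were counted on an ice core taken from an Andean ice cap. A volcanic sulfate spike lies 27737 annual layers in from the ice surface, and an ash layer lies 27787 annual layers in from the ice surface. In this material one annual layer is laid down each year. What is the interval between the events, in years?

Separation: 27787 − 27737 = 50 annual layers.
One annual layer per year makes the interval 50 years.

50 yr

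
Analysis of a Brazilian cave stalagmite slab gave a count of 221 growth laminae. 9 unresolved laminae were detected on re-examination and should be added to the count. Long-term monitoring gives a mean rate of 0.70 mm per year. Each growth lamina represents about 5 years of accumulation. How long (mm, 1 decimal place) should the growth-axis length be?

After corrections the count is 221 + 9 = 230 growth laminae.
At 5 years per growth lamina, 230 × 5 = 1150 years.
1150 years at 0.70 mm/year gives 0.70 × 1150 = 805.0 mm.

805.0 mm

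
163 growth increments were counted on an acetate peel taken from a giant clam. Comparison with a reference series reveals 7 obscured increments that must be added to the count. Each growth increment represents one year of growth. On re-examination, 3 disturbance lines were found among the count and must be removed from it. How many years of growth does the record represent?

Adjusted count: 163 − 3 + 7 = 167 growth increments.
With a one-to-one growth increment periodicity this is 167 years.

167 yr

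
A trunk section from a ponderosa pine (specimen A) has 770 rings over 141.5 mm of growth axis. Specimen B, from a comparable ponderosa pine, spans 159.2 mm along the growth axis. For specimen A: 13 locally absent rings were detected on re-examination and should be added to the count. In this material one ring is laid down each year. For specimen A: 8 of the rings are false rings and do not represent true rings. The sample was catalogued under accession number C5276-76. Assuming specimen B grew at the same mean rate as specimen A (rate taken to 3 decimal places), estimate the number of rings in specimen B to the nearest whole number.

Specimen A: adjusted count: 770 − 8 + 13 = 775 rings.
A: 141.5 mm over 775 years gives 141.5 / 775 ≈ 0.183 mm/yr.
For B, 159.2 / 0.183 = 869.95 years ≈ 870 rings.

870 rings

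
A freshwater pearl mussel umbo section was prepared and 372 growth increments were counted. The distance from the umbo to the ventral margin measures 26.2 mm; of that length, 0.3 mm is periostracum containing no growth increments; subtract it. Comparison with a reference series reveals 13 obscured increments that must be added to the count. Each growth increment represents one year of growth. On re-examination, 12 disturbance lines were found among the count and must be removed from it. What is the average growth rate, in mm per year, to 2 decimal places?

After corrections the count is 372 − 12 + 13 = 373 growth increments.
The growth record spans 26.2 − 0.3 = 25.9 mm.
Mean rate = 25.9 mm / 373 years ≈ 0.07 mm per year.

0.07 mm per year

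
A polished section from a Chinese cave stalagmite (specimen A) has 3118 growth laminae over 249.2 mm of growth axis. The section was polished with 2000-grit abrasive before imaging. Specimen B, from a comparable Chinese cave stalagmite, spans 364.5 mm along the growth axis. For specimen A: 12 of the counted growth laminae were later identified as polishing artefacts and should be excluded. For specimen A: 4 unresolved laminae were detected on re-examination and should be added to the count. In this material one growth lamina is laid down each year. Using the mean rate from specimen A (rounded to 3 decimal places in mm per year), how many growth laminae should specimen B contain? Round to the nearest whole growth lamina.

Specimen A: true growth lamina count = 3118 − 12 + 4 = 3110.
A: Extension rate ≈ 249.2 / 3110 = 0.080 mm/year.
B spans 364.5 / 0.080 = 4556.25 years ≈ 4556 growth laminae.

4556 growth laminae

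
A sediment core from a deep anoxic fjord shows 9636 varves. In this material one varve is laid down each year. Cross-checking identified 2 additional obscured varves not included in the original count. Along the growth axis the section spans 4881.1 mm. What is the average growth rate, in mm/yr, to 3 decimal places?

True varve count = 9636 + 2 = 9638.
Extension rate ≈ 4881.1 / 9638 = 0.506 mm/yr.

0.506 mm/yr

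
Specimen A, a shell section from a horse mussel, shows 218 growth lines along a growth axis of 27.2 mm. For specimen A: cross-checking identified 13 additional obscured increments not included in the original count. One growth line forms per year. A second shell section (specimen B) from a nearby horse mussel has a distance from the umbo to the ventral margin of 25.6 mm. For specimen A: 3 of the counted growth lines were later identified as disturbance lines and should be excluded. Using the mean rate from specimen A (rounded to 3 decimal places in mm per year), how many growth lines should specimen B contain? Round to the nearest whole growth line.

Specimen A: true growth line count = 218 − 3 + 13 = 228.
A: Mean rate = 27.2 mm / 228 years ≈ 0.119 mm/yr.
For B, 25.6 / 0.119 = 215.13 years ≈ 215 growth lines.

215 growth lines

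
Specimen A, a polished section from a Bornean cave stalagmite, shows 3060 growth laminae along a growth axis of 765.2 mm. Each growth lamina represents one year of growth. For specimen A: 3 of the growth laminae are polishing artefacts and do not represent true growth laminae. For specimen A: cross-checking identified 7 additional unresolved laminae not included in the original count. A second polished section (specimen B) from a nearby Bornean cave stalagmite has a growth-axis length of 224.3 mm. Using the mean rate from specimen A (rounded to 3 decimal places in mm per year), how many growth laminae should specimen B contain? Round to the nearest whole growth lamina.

897 growth laminae

Specimen A: after corrections the count is 3060 − 3 + 7 = 3064 growth laminae.
A: Extension rate ≈ 765.2 / 3064 = 0.250 mm per year.
For B, 224.3 / 0.250 = 897.20 years ≈ 897 growth laminae.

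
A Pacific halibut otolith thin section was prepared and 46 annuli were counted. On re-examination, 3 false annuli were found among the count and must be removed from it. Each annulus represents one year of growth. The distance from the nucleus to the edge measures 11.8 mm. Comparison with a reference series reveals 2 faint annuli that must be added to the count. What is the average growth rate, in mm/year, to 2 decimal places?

0.26 mm/year

Correcting the raw count gives 46 − 3 + 2 = 45 true annuli.
Mean rate = 11.8 mm / 45 years ≈ 0.26 mm/year.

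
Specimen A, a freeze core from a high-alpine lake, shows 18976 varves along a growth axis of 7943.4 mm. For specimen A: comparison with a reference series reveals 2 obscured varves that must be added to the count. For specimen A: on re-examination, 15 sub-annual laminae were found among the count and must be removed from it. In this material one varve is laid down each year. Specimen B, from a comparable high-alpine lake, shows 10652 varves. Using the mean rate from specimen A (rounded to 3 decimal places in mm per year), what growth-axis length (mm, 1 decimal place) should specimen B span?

Specimen A: adjusted count: 18976 − 15 + 2 = 18963 varves.
A: Mean rate = 7943.4 mm / 18963 years ≈ 0.419 mm per year.
For B, 0.419 mm/year × 10652 years = 4463.2 mm.

4463.2 mm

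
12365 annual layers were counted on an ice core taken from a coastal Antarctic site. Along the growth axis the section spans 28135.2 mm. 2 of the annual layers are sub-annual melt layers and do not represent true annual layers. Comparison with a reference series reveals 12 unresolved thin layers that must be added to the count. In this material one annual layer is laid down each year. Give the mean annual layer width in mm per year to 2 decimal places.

After corrections the count is 12365 − 2 + 12 = 12375 annual layers.
Extension rate ≈ 28135.2 / 12375 = 2.27 mm per year.

2.27 mm per year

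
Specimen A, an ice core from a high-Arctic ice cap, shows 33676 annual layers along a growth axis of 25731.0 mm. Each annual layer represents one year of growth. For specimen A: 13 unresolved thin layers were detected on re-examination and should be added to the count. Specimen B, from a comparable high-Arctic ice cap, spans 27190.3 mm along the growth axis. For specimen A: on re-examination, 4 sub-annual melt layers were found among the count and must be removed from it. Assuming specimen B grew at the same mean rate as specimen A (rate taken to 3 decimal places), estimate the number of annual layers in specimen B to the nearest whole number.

Specimen A: true annual layer count = 33676 − 4 + 13 = 33685.
A: 25731.0 mm over 33685 years gives 25731.0 / 33685 ≈ 0.764 mm/yr.
For B, 27190.3 / 0.764 = 35589.40 years ≈ 35589 annual layers.

35589 annual layers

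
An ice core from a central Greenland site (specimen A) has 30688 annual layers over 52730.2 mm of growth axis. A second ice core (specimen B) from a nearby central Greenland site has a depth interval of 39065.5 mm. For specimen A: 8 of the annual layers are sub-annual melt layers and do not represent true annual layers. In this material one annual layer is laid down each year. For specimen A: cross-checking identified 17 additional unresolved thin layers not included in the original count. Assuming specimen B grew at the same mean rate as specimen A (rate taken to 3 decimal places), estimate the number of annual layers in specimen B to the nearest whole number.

Specimen A: after corrections the count is 30688 − 8 + 17 = 30697 annual layers.
A: Extension rate ≈ 52730.2 / 30697 = 1.718 mm/yr.
Specimen B: 39065.5 mm / 1.718 mm per year = 22738.94 years ≈ 22739 annual layers.

22739 annual layers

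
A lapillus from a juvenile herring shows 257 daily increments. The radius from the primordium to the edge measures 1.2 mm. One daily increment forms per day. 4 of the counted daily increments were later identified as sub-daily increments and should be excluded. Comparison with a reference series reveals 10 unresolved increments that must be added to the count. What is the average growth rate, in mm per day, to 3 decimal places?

True daily increment count = 257 − 4 + 10 = 263.
Mean rate = 1.2 mm / 263 days ≈ 0.005 mm per day.

0.005 mm per day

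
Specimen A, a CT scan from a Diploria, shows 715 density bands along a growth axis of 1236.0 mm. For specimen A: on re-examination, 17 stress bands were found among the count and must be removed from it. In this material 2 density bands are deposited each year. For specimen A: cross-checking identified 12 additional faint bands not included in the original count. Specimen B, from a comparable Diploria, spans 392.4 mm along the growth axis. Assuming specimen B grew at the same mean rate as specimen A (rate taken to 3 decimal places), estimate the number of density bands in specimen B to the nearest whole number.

Specimen A: correcting the raw count gives 715 − 17 + 12 = 710 true density bands.
Specimen A: dividing by 2 density bands per year: 710 / 2 = 355 years.
A: Mean rate = 1236.0 mm / 355 years ≈ 3.482 mm/yr.
Specimen B: 392.4 mm / 3.482 mm per year = 112.69 years; at 2 density bands per year that is 112.69 × 2 ≈ 225 density bands.

225 density bands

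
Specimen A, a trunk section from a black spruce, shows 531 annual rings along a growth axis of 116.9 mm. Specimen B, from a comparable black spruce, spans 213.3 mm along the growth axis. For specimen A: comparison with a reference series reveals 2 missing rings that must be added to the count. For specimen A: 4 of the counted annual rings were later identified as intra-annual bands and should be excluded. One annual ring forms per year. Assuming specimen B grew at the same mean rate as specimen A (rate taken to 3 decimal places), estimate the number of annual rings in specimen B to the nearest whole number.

Specimen A: correcting the raw count gives 531 − 4 + 2 = 529 true annual rings.
A: Mean rate = 116.9 mm / 529 years ≈ 0.221 mm/year.
Specimen B: 213.3 mm / 0.221 mm per year = 965.16 years ≈ 965 annual rings.

965 annual rings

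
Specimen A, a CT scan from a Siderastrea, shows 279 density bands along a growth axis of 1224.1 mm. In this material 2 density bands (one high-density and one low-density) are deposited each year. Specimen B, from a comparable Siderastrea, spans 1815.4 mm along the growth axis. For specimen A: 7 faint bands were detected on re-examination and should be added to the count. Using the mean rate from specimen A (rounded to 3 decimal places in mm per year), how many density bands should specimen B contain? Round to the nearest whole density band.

Specimen A: correcting the raw count gives 279 + 7 = 286 true density bands.
Specimen A: 286 density bands at 2 per year is 286 / 2 = 143 years.
A: Mean rate = 1224.1 mm / 143 years ≈ 8.560 mm/yr.
For B, 1815.4 / 8.560 = 212.08 years; at 2 density bands per year that is 212.08 × 2 ≈ 424 density bands.

424 density bands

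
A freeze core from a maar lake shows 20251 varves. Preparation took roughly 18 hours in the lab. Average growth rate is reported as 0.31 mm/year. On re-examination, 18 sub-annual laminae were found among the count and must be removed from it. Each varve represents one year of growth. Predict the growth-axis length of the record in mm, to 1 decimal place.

6272.2 mm

True varve count = 20251 − 18 = 20233.
Length ≈ 0.31 × 20233 = 6272.2 mm.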